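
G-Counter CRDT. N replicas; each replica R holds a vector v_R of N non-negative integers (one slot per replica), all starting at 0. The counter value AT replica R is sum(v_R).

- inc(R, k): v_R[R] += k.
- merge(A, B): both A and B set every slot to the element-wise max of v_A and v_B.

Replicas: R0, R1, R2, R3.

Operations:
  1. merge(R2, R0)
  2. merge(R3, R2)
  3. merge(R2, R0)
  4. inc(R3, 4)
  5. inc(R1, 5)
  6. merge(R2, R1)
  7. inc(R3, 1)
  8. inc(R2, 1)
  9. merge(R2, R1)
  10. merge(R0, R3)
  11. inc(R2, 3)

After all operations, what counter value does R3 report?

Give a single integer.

Answer: 5

Derivation:
Op 1: merge R2<->R0 -> R2=(0,0,0,0) R0=(0,0,0,0)
Op 2: merge R3<->R2 -> R3=(0,0,0,0) R2=(0,0,0,0)
Op 3: merge R2<->R0 -> R2=(0,0,0,0) R0=(0,0,0,0)
Op 4: inc R3 by 4 -> R3=(0,0,0,4) value=4
Op 5: inc R1 by 5 -> R1=(0,5,0,0) value=5
Op 6: merge R2<->R1 -> R2=(0,5,0,0) R1=(0,5,0,0)
Op 7: inc R3 by 1 -> R3=(0,0,0,5) value=5
Op 8: inc R2 by 1 -> R2=(0,5,1,0) value=6
Op 9: merge R2<->R1 -> R2=(0,5,1,0) R1=(0,5,1,0)
Op 10: merge R0<->R3 -> R0=(0,0,0,5) R3=(0,0,0,5)
Op 11: inc R2 by 3 -> R2=(0,5,4,0) value=9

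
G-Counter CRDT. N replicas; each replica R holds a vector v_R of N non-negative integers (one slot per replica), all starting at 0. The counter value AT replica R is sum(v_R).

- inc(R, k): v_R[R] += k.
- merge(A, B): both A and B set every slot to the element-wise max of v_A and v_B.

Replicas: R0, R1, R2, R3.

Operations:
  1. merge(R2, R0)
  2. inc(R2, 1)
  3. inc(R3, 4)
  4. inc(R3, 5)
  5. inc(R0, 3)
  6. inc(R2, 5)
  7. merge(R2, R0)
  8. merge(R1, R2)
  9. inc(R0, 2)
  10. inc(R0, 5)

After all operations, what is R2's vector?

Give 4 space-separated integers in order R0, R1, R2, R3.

Answer: 3 0 6 0

Derivation:
Op 1: merge R2<->R0 -> R2=(0,0,0,0) R0=(0,0,0,0)
Op 2: inc R2 by 1 -> R2=(0,0,1,0) value=1
Op 3: inc R3 by 4 -> R3=(0,0,0,4) value=4
Op 4: inc R3 by 5 -> R3=(0,0,0,9) value=9
Op 5: inc R0 by 3 -> R0=(3,0,0,0) value=3
Op 6: inc R2 by 5 -> R2=(0,0,6,0) value=6
Op 7: merge R2<->R0 -> R2=(3,0,6,0) R0=(3,0,6,0)
Op 8: merge R1<->R2 -> R1=(3,0,6,0) R2=(3,0,6,0)
Op 9: inc R0 by 2 -> R0=(5,0,6,0) value=11
Op 10: inc R0 by 5 -> R0=(10,0,6,0) value=16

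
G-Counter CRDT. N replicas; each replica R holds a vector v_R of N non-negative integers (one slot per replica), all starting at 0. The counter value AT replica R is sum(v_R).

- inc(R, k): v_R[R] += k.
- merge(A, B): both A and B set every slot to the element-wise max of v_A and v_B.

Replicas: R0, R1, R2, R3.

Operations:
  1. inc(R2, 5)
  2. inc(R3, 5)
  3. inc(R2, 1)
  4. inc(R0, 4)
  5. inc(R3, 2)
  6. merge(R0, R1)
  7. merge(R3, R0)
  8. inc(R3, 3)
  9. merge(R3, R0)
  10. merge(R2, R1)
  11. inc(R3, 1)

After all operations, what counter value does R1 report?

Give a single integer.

Op 1: inc R2 by 5 -> R2=(0,0,5,0) value=5
Op 2: inc R3 by 5 -> R3=(0,0,0,5) value=5
Op 3: inc R2 by 1 -> R2=(0,0,6,0) value=6
Op 4: inc R0 by 4 -> R0=(4,0,0,0) value=4
Op 5: inc R3 by 2 -> R3=(0,0,0,7) value=7
Op 6: merge R0<->R1 -> R0=(4,0,0,0) R1=(4,0,0,0)
Op 7: merge R3<->R0 -> R3=(4,0,0,7) R0=(4,0,0,7)
Op 8: inc R3 by 3 -> R3=(4,0,0,10) value=14
Op 9: merge R3<->R0 -> R3=(4,0,0,10) R0=(4,0,0,10)
Op 10: merge R2<->R1 -> R2=(4,0,6,0) R1=(4,0,6,0)
Op 11: inc R3 by 1 -> R3=(4,0,0,11) value=15

Answer: 10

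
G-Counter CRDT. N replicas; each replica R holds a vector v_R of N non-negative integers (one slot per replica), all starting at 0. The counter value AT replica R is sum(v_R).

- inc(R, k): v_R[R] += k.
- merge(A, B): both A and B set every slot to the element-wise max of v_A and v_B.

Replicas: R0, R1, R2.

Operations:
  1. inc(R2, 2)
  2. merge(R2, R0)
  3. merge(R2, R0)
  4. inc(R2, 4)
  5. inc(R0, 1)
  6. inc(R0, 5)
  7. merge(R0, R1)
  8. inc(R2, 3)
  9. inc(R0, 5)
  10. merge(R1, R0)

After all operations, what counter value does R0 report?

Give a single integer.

Answer: 13

Derivation:
Op 1: inc R2 by 2 -> R2=(0,0,2) value=2
Op 2: merge R2<->R0 -> R2=(0,0,2) R0=(0,0,2)
Op 3: merge R2<->R0 -> R2=(0,0,2) R0=(0,0,2)
Op 4: inc R2 by 4 -> R2=(0,0,6) value=6
Op 5: inc R0 by 1 -> R0=(1,0,2) value=3
Op 6: inc R0 by 5 -> R0=(6,0,2) value=8
Op 7: merge R0<->R1 -> R0=(6,0,2) R1=(6,0,2)
Op 8: inc R2 by 3 -> R2=(0,0,9) value=9
Op 9: inc R0 by 5 -> R0=(11,0,2) value=13
Op 10: merge R1<->R0 -> R1=(11,0,2) R0=(11,0,2)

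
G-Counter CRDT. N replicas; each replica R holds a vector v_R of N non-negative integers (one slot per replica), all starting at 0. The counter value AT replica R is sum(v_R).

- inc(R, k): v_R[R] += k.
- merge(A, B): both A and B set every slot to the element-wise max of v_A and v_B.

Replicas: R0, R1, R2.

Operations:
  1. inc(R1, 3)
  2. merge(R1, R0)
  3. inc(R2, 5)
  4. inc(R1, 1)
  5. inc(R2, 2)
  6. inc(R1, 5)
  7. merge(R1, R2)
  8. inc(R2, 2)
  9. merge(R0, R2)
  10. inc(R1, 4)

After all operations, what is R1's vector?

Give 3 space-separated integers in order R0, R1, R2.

Answer: 0 13 7

Derivation:
Op 1: inc R1 by 3 -> R1=(0,3,0) value=3
Op 2: merge R1<->R0 -> R1=(0,3,0) R0=(0,3,0)
Op 3: inc R2 by 5 -> R2=(0,0,5) value=5
Op 4: inc R1 by 1 -> R1=(0,4,0) value=4
Op 5: inc R2 by 2 -> R2=(0,0,7) value=7
Op 6: inc R1 by 5 -> R1=(0,9,0) value=9
Op 7: merge R1<->R2 -> R1=(0,9,7) R2=(0,9,7)
Op 8: inc R2 by 2 -> R2=(0,9,9) value=18
Op 9: merge R0<->R2 -> R0=(0,9,9) R2=(0,9,9)
Op 10: inc R1 by 4 -> R1=(0,13,7) value=20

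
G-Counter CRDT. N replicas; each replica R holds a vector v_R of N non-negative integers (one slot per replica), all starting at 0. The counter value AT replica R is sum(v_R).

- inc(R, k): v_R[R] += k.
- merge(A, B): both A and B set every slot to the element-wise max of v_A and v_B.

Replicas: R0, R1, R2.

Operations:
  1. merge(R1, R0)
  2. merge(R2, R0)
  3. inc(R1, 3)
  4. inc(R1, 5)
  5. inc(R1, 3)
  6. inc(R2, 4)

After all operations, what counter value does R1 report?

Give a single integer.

Answer: 11

Derivation:
Op 1: merge R1<->R0 -> R1=(0,0,0) R0=(0,0,0)
Op 2: merge R2<->R0 -> R2=(0,0,0) R0=(0,0,0)
Op 3: inc R1 by 3 -> R1=(0,3,0) value=3
Op 4: inc R1 by 5 -> R1=(0,8,0) value=8
Op 5: inc R1 by 3 -> R1=(0,11,0) value=11
Op 6: inc R2 by 4 -> R2=(0,0,4) value=4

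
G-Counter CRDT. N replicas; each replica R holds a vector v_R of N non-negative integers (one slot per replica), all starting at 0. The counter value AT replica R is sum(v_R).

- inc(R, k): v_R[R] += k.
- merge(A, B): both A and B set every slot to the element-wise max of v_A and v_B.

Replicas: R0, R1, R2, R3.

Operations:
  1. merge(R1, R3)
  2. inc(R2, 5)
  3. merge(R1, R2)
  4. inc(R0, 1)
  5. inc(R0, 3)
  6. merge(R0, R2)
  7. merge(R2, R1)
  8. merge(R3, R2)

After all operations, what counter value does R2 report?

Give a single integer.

Op 1: merge R1<->R3 -> R1=(0,0,0,0) R3=(0,0,0,0)
Op 2: inc R2 by 5 -> R2=(0,0,5,0) value=5
Op 3: merge R1<->R2 -> R1=(0,0,5,0) R2=(0,0,5,0)
Op 4: inc R0 by 1 -> R0=(1,0,0,0) value=1
Op 5: inc R0 by 3 -> R0=(4,0,0,0) value=4
Op 6: merge R0<->R2 -> R0=(4,0,5,0) R2=(4,0,5,0)
Op 7: merge R2<->R1 -> R2=(4,0,5,0) R1=(4,0,5,0)
Op 8: merge R3<->R2 -> R3=(4,0,5,0) R2=(4,0,5,0)

Answer: 9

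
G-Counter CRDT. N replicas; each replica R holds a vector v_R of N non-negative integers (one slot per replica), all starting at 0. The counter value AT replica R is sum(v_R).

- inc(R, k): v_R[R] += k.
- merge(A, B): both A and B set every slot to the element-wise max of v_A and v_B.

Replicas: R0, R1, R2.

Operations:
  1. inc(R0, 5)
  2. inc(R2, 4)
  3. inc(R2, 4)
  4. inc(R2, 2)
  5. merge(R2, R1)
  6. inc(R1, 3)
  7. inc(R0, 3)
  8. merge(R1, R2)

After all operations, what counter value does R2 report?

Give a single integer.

Op 1: inc R0 by 5 -> R0=(5,0,0) value=5
Op 2: inc R2 by 4 -> R2=(0,0,4) value=4
Op 3: inc R2 by 4 -> R2=(0,0,8) value=8
Op 4: inc R2 by 2 -> R2=(0,0,10) value=10
Op 5: merge R2<->R1 -> R2=(0,0,10) R1=(0,0,10)
Op 6: inc R1 by 3 -> R1=(0,3,10) value=13
Op 7: inc R0 by 3 -> R0=(8,0,0) value=8
Op 8: merge R1<->R2 -> R1=(0,3,10) R2=(0,3,10)

Answer: 13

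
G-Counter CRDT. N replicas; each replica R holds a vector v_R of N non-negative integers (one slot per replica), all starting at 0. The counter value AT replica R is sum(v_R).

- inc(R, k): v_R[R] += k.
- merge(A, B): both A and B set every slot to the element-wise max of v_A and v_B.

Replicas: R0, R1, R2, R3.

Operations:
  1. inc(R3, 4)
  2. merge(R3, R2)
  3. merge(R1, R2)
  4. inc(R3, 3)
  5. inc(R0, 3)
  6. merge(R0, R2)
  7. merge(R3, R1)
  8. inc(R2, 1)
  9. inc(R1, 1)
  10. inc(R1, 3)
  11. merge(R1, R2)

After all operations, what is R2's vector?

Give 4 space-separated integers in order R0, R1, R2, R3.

Op 1: inc R3 by 4 -> R3=(0,0,0,4) value=4
Op 2: merge R3<->R2 -> R3=(0,0,0,4) R2=(0,0,0,4)
Op 3: merge R1<->R2 -> R1=(0,0,0,4) R2=(0,0,0,4)
Op 4: inc R3 by 3 -> R3=(0,0,0,7) value=7
Op 5: inc R0 by 3 -> R0=(3,0,0,0) value=3
Op 6: merge R0<->R2 -> R0=(3,0,0,4) R2=(3,0,0,4)
Op 7: merge R3<->R1 -> R3=(0,0,0,7) R1=(0,0,0,7)
Op 8: inc R2 by 1 -> R2=(3,0,1,4) value=8
Op 9: inc R1 by 1 -> R1=(0,1,0,7) value=8
Op 10: inc R1 by 3 -> R1=(0,4,0,7) value=11
Op 11: merge R1<->R2 -> R1=(3,4,1,7) R2=(3,4,1,7)

Answer: 3 4 1 7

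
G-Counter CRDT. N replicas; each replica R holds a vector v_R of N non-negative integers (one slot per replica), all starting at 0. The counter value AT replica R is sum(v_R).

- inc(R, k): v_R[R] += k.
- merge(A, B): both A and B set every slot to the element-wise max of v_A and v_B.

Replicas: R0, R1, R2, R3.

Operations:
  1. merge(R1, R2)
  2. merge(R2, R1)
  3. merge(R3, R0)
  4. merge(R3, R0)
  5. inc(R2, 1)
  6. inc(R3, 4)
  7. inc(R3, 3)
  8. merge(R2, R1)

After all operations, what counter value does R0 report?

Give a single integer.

Answer: 0

Derivation:
Op 1: merge R1<->R2 -> R1=(0,0,0,0) R2=(0,0,0,0)
Op 2: merge R2<->R1 -> R2=(0,0,0,0) R1=(0,0,0,0)
Op 3: merge R3<->R0 -> R3=(0,0,0,0) R0=(0,0,0,0)
Op 4: merge R3<->R0 -> R3=(0,0,0,0) R0=(0,0,0,0)
Op 5: inc R2 by 1 -> R2=(0,0,1,0) value=1
Op 6: inc R3 by 4 -> R3=(0,0,0,4) value=4
Op 7: inc R3 by 3 -> R3=(0,0,0,7) value=7
Op 8: merge R2<->R1 -> R2=(0,0,1,0) R1=(0,0,1,0)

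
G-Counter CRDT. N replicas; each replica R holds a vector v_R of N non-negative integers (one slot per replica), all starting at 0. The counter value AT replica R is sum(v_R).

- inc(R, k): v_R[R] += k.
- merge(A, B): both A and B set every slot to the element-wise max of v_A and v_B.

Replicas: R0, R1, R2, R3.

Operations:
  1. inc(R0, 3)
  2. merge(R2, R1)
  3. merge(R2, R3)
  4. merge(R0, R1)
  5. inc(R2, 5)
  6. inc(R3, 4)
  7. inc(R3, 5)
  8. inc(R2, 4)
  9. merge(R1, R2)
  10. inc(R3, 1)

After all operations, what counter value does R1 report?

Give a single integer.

Answer: 12

Derivation:
Op 1: inc R0 by 3 -> R0=(3,0,0,0) value=3
Op 2: merge R2<->R1 -> R2=(0,0,0,0) R1=(0,0,0,0)
Op 3: merge R2<->R3 -> R2=(0,0,0,0) R3=(0,0,0,0)
Op 4: merge R0<->R1 -> R0=(3,0,0,0) R1=(3,0,0,0)
Op 5: inc R2 by 5 -> R2=(0,0,5,0) value=5
Op 6: inc R3 by 4 -> R3=(0,0,0,4) value=4
Op 7: inc R3 by 5 -> R3=(0,0,0,9) value=9
Op 8: inc R2 by 4 -> R2=(0,0,9,0) value=9
Op 9: merge R1<->R2 -> R1=(3,0,9,0) R2=(3,0,9,0)
Op 10: inc R3 by 1 -> R3=(0,0,0,10) value=10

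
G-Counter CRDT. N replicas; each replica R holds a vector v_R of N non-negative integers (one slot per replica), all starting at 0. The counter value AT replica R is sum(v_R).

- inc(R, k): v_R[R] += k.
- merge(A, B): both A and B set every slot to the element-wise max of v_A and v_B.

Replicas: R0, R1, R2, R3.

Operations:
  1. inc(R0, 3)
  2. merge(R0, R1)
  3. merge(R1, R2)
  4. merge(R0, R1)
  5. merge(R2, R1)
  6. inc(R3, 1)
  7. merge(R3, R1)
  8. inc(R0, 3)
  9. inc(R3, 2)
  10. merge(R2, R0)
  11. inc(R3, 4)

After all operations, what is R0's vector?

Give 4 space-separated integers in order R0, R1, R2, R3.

Op 1: inc R0 by 3 -> R0=(3,0,0,0) value=3
Op 2: merge R0<->R1 -> R0=(3,0,0,0) R1=(3,0,0,0)
Op 3: merge R1<->R2 -> R1=(3,0,0,0) R2=(3,0,0,0)
Op 4: merge R0<->R1 -> R0=(3,0,0,0) R1=(3,0,0,0)
Op 5: merge R2<->R1 -> R2=(3,0,0,0) R1=(3,0,0,0)
Op 6: inc R3 by 1 -> R3=(0,0,0,1) value=1
Op 7: merge R3<->R1 -> R3=(3,0,0,1) R1=(3,0,0,1)
Op 8: inc R0 by 3 -> R0=(6,0,0,0) value=6
Op 9: inc R3 by 2 -> R3=(3,0,0,3) value=6
Op 10: merge R2<->R0 -> R2=(6,0,0,0) R0=(6,0,0,0)
Op 11: inc R3 by 4 -> R3=(3,0,0,7) value=10

Answer: 6 0 0 0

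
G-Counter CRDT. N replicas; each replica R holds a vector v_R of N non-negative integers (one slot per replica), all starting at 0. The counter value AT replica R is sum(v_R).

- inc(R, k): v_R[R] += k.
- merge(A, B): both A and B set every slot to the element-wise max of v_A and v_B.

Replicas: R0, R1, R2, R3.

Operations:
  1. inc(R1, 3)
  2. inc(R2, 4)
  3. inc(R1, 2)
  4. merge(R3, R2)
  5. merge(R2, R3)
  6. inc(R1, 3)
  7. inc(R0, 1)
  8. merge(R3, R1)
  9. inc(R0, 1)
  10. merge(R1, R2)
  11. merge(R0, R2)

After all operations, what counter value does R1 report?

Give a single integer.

Op 1: inc R1 by 3 -> R1=(0,3,0,0) value=3
Op 2: inc R2 by 4 -> R2=(0,0,4,0) value=4
Op 3: inc R1 by 2 -> R1=(0,5,0,0) value=5
Op 4: merge R3<->R2 -> R3=(0,0,4,0) R2=(0,0,4,0)
Op 5: merge R2<->R3 -> R2=(0,0,4,0) R3=(0,0,4,0)
Op 6: inc R1 by 3 -> R1=(0,8,0,0) value=8
Op 7: inc R0 by 1 -> R0=(1,0,0,0) value=1
Op 8: merge R3<->R1 -> R3=(0,8,4,0) R1=(0,8,4,0)
Op 9: inc R0 by 1 -> R0=(2,0,0,0) value=2
Op 10: merge R1<->R2 -> R1=(0,8,4,0) R2=(0,8,4,0)
Op 11: merge R0<->R2 -> R0=(2,8,4,0) R2=(2,8,4,0)

Answer: 12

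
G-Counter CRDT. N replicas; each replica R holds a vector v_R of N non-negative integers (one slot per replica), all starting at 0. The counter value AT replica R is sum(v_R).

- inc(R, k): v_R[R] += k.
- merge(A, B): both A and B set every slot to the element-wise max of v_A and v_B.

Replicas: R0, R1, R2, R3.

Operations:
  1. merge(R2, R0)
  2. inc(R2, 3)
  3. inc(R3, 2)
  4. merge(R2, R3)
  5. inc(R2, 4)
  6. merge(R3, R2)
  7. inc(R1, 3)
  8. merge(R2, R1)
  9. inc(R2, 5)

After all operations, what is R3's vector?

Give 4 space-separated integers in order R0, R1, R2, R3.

Answer: 0 0 7 2

Derivation:
Op 1: merge R2<->R0 -> R2=(0,0,0,0) R0=(0,0,0,0)
Op 2: inc R2 by 3 -> R2=(0,0,3,0) value=3
Op 3: inc R3 by 2 -> R3=(0,0,0,2) value=2
Op 4: merge R2<->R3 -> R2=(0,0,3,2) R3=(0,0,3,2)
Op 5: inc R2 by 4 -> R2=(0,0,7,2) value=9
Op 6: merge R3<->R2 -> R3=(0,0,7,2) R2=(0,0,7,2)
Op 7: inc R1 by 3 -> R1=(0,3,0,0) value=3
Op 8: merge R2<->R1 -> R2=(0,3,7,2) R1=(0,3,7,2)
Op 9: inc R2 by 5 -> R2=(0,3,12,2) value=17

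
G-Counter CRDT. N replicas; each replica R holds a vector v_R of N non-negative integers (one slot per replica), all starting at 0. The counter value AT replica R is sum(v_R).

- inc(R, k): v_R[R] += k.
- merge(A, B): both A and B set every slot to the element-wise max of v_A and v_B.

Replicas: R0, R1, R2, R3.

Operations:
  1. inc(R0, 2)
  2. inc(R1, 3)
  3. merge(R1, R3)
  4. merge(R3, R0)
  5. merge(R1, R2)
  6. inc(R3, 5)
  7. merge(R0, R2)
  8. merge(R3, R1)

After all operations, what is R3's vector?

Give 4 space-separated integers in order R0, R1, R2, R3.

Answer: 2 3 0 5

Derivation:
Op 1: inc R0 by 2 -> R0=(2,0,0,0) value=2
Op 2: inc R1 by 3 -> R1=(0,3,0,0) value=3
Op 3: merge R1<->R3 -> R1=(0,3,0,0) R3=(0,3,0,0)
Op 4: merge R3<->R0 -> R3=(2,3,0,0) R0=(2,3,0,0)
Op 5: merge R1<->R2 -> R1=(0,3,0,0) R2=(0,3,0,0)
Op 6: inc R3 by 5 -> R3=(2,3,0,5) value=10
Op 7: merge R0<->R2 -> R0=(2,3,0,0) R2=(2,3,0,0)
Op 8: merge R3<->R1 -> R3=(2,3,0,5) R1=(2,3,0,5)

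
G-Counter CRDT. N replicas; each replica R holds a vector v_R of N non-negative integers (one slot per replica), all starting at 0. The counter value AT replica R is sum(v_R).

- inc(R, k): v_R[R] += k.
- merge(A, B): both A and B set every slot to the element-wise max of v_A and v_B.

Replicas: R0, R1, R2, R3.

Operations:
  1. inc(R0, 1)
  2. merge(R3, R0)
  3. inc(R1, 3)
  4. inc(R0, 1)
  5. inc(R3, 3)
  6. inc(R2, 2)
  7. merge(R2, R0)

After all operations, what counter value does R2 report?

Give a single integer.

Answer: 4

Derivation:
Op 1: inc R0 by 1 -> R0=(1,0,0,0) value=1
Op 2: merge R3<->R0 -> R3=(1,0,0,0) R0=(1,0,0,0)
Op 3: inc R1 by 3 -> R1=(0,3,0,0) value=3
Op 4: inc R0 by 1 -> R0=(2,0,0,0) value=2
Op 5: inc R3 by 3 -> R3=(1,0,0,3) value=4
Op 6: inc R2 by 2 -> R2=(0,0,2,0) value=2
Op 7: merge R2<->R0 -> R2=(2,0,2,0) R0=(2,0,2,0)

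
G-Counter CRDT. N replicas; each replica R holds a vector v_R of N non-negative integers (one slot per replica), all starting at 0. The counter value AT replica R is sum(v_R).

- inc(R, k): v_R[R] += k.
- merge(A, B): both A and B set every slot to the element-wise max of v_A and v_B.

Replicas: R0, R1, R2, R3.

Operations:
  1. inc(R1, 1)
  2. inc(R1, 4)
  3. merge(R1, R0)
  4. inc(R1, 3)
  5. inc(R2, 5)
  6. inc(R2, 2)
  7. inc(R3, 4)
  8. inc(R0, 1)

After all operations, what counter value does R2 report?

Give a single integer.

Op 1: inc R1 by 1 -> R1=(0,1,0,0) value=1
Op 2: inc R1 by 4 -> R1=(0,5,0,0) value=5
Op 3: merge R1<->R0 -> R1=(0,5,0,0) R0=(0,5,0,0)
Op 4: inc R1 by 3 -> R1=(0,8,0,0) value=8
Op 5: inc R2 by 5 -> R2=(0,0,5,0) value=5
Op 6: inc R2 by 2 -> R2=(0,0,7,0) value=7
Op 7: inc R3 by 4 -> R3=(0,0,0,4) value=4
Op 8: inc R0 by 1 -> R0=(1,5,0,0) value=6

Answer: 7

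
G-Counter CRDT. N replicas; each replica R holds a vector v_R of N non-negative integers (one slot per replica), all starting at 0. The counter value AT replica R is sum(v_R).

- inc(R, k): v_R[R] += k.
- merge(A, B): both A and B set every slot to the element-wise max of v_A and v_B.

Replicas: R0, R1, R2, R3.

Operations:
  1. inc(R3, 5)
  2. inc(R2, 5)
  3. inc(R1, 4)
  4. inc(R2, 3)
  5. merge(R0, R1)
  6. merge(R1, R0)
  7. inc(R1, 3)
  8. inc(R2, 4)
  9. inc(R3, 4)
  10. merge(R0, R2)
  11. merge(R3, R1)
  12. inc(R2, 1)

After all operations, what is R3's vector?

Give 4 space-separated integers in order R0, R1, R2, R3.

Answer: 0 7 0 9

Derivation:
Op 1: inc R3 by 5 -> R3=(0,0,0,5) value=5
Op 2: inc R2 by 5 -> R2=(0,0,5,0) value=5
Op 3: inc R1 by 4 -> R1=(0,4,0,0) value=4
Op 4: inc R2 by 3 -> R2=(0,0,8,0) value=8
Op 5: merge R0<->R1 -> R0=(0,4,0,0) R1=(0,4,0,0)
Op 6: merge R1<->R0 -> R1=(0,4,0,0) R0=(0,4,0,0)
Op 7: inc R1 by 3 -> R1=(0,7,0,0) value=7
Op 8: inc R2 by 4 -> R2=(0,0,12,0) value=12
Op 9: inc R3 by 4 -> R3=(0,0,0,9) value=9
Op 10: merge R0<->R2 -> R0=(0,4,12,0) R2=(0,4,12,0)
Op 11: merge R3<->R1 -> R3=(0,7,0,9) R1=(0,7,0,9)
Op 12: inc R2 by 1 -> R2=(0,4,13,0) value=17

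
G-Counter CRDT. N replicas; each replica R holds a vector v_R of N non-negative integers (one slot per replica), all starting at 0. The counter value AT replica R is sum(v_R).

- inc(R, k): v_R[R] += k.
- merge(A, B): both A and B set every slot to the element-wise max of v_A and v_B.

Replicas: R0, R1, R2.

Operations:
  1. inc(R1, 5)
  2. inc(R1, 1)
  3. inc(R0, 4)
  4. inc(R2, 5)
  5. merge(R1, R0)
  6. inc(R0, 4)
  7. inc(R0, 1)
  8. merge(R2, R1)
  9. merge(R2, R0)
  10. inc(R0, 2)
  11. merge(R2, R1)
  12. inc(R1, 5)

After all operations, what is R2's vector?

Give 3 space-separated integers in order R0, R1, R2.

Op 1: inc R1 by 5 -> R1=(0,5,0) value=5
Op 2: inc R1 by 1 -> R1=(0,6,0) value=6
Op 3: inc R0 by 4 -> R0=(4,0,0) value=4
Op 4: inc R2 by 5 -> R2=(0,0,5) value=5
Op 5: merge R1<->R0 -> R1=(4,6,0) R0=(4,6,0)
Op 6: inc R0 by 4 -> R0=(8,6,0) value=14
Op 7: inc R0 by 1 -> R0=(9,6,0) value=15
Op 8: merge R2<->R1 -> R2=(4,6,5) R1=(4,6,5)
Op 9: merge R2<->R0 -> R2=(9,6,5) R0=(9,6,5)
Op 10: inc R0 by 2 -> R0=(11,6,5) value=22
Op 11: merge R2<->R1 -> R2=(9,6,5) R1=(9,6,5)
Op 12: inc R1 by 5 -> R1=(9,11,5) value=25

Answer: 9 6 5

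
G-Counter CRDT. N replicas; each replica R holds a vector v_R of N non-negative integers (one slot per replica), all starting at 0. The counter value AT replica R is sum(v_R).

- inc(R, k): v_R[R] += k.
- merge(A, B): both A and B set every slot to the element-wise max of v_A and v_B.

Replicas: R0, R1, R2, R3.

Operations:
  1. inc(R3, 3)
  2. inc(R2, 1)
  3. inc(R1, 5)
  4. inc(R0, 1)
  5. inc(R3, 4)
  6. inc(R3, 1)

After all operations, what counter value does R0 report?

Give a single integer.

Answer: 1

Derivation:
Op 1: inc R3 by 3 -> R3=(0,0,0,3) value=3
Op 2: inc R2 by 1 -> R2=(0,0,1,0) value=1
Op 3: inc R1 by 5 -> R1=(0,5,0,0) value=5
Op 4: inc R0 by 1 -> R0=(1,0,0,0) value=1
Op 5: inc R3 by 4 -> R3=(0,0,0,7) value=7
Op 6: inc R3 by 1 -> R3=(0,0,0,8) value=8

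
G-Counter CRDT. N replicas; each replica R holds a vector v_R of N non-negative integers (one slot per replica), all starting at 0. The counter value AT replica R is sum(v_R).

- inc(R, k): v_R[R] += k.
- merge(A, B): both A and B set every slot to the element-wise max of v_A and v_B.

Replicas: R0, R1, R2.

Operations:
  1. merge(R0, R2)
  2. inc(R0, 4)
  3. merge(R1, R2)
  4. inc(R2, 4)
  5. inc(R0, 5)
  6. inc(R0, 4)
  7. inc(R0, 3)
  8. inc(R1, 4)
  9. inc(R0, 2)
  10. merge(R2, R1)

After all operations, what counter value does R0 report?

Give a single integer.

Answer: 18

Derivation:
Op 1: merge R0<->R2 -> R0=(0,0,0) R2=(0,0,0)
Op 2: inc R0 by 4 -> R0=(4,0,0) value=4
Op 3: merge R1<->R2 -> R1=(0,0,0) R2=(0,0,0)
Op 4: inc R2 by 4 -> R2=(0,0,4) value=4
Op 5: inc R0 by 5 -> R0=(9,0,0) value=9
Op 6: inc R0 by 4 -> R0=(13,0,0) value=13
Op 7: inc R0 by 3 -> R0=(16,0,0) value=16
Op 8: inc R1 by 4 -> R1=(0,4,0) value=4
Op 9: inc R0 by 2 -> R0=(18,0,0) value=18
Op 10: merge R2<->R1 -> R2=(0,4,4) R1=(0,4,4)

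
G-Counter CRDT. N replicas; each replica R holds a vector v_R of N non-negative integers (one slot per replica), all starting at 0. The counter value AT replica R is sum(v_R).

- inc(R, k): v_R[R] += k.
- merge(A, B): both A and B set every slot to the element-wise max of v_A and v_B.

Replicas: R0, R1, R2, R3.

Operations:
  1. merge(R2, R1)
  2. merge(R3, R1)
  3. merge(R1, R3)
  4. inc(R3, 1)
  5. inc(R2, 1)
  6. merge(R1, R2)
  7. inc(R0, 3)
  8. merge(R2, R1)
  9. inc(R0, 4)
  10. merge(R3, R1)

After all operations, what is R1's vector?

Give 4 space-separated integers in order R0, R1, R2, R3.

Answer: 0 0 1 1

Derivation:
Op 1: merge R2<->R1 -> R2=(0,0,0,0) R1=(0,0,0,0)
Op 2: merge R3<->R1 -> R3=(0,0,0,0) R1=(0,0,0,0)
Op 3: merge R1<->R3 -> R1=(0,0,0,0) R3=(0,0,0,0)
Op 4: inc R3 by 1 -> R3=(0,0,0,1) value=1
Op 5: inc R2 by 1 -> R2=(0,0,1,0) value=1
Op 6: merge R1<->R2 -> R1=(0,0,1,0) R2=(0,0,1,0)
Op 7: inc R0 by 3 -> R0=(3,0,0,0) value=3
Op 8: merge R2<->R1 -> R2=(0,0,1,0) R1=(0,0,1,0)
Op 9: inc R0 by 4 -> R0=(7,0,0,0) value=7
Op 10: merge R3<->R1 -> R3=(0,0,1,1) R1=(0,0,1,1)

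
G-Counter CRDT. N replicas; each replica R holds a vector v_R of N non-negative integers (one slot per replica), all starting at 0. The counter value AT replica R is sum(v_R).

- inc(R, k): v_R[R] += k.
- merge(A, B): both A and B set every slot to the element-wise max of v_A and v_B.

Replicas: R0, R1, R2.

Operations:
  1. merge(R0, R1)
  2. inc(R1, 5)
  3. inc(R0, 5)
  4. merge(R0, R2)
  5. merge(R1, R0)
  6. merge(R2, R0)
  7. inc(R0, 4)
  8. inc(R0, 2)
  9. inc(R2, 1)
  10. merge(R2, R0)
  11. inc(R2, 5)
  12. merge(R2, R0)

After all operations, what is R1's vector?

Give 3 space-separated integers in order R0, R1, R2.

Op 1: merge R0<->R1 -> R0=(0,0,0) R1=(0,0,0)
Op 2: inc R1 by 5 -> R1=(0,5,0) value=5
Op 3: inc R0 by 5 -> R0=(5,0,0) value=5
Op 4: merge R0<->R2 -> R0=(5,0,0) R2=(5,0,0)
Op 5: merge R1<->R0 -> R1=(5,5,0) R0=(5,5,0)
Op 6: merge R2<->R0 -> R2=(5,5,0) R0=(5,5,0)
Op 7: inc R0 by 4 -> R0=(9,5,0) value=14
Op 8: inc R0 by 2 -> R0=(11,5,0) value=16
Op 9: inc R2 by 1 -> R2=(5,5,1) value=11
Op 10: merge R2<->R0 -> R2=(11,5,1) R0=(11,5,1)
Op 11: inc R2 by 5 -> R2=(11,5,6) value=22
Op 12: merge R2<->R0 -> R2=(11,5,6) R0=(11,5,6)

Answer: 5 5 0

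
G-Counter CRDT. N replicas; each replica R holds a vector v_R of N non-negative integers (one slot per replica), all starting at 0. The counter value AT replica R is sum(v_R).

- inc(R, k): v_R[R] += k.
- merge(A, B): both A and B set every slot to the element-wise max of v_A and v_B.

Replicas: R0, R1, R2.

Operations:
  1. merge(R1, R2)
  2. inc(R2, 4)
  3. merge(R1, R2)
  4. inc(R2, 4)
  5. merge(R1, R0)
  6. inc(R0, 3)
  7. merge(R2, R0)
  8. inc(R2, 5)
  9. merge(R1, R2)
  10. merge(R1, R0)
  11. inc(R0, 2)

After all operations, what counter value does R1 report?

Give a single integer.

Answer: 16

Derivation:
Op 1: merge R1<->R2 -> R1=(0,0,0) R2=(0,0,0)
Op 2: inc R2 by 4 -> R2=(0,0,4) value=4
Op 3: merge R1<->R2 -> R1=(0,0,4) R2=(0,0,4)
Op 4: inc R2 by 4 -> R2=(0,0,8) value=8
Op 5: merge R1<->R0 -> R1=(0,0,4) R0=(0,0,4)
Op 6: inc R0 by 3 -> R0=(3,0,4) value=7
Op 7: merge R2<->R0 -> R2=(3,0,8) R0=(3,0,8)
Op 8: inc R2 by 5 -> R2=(3,0,13) value=16
Op 9: merge R1<->R2 -> R1=(3,0,13) R2=(3,0,13)
Op 10: merge R1<->R0 -> R1=(3,0,13) R0=(3,0,13)
Op 11: inc R0 by 2 -> R0=(5,0,13) value=18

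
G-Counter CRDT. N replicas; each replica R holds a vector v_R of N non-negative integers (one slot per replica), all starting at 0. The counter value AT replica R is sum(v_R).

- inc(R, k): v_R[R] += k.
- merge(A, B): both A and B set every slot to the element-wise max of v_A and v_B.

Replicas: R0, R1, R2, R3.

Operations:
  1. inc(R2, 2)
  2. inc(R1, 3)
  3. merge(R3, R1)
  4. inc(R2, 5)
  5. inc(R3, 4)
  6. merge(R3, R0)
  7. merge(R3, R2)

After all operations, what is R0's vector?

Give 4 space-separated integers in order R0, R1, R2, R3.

Answer: 0 3 0 4

Derivation:
Op 1: inc R2 by 2 -> R2=(0,0,2,0) value=2
Op 2: inc R1 by 3 -> R1=(0,3,0,0) value=3
Op 3: merge R3<->R1 -> R3=(0,3,0,0) R1=(0,3,0,0)
Op 4: inc R2 by 5 -> R2=(0,0,7,0) value=7
Op 5: inc R3 by 4 -> R3=(0,3,0,4) value=7
Op 6: merge R3<->R0 -> R3=(0,3,0,4) R0=(0,3,0,4)
Op 7: merge R3<->R2 -> R3=(0,3,7,4) R2=(0,3,7,4)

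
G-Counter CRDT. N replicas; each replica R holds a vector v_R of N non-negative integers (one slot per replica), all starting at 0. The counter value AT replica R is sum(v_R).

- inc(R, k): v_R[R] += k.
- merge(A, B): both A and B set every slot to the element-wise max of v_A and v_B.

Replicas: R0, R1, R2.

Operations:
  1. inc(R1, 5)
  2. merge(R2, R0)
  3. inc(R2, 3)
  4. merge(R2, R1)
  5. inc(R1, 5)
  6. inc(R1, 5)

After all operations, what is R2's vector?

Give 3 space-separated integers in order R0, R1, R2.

Op 1: inc R1 by 5 -> R1=(0,5,0) value=5
Op 2: merge R2<->R0 -> R2=(0,0,0) R0=(0,0,0)
Op 3: inc R2 by 3 -> R2=(0,0,3) value=3
Op 4: merge R2<->R1 -> R2=(0,5,3) R1=(0,5,3)
Op 5: inc R1 by 5 -> R1=(0,10,3) value=13
Op 6: inc R1 by 5 -> R1=(0,15,3) value=18

Answer: 0 5 3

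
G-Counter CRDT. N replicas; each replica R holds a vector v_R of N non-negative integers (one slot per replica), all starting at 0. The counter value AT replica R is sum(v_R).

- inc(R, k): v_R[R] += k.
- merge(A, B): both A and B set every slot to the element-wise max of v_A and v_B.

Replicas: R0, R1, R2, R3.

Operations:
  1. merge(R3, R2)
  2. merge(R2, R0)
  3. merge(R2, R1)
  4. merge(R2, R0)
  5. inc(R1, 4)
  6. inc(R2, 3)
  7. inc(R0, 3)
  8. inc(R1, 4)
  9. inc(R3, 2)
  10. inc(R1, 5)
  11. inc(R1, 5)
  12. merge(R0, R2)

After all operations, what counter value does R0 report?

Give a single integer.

Op 1: merge R3<->R2 -> R3=(0,0,0,0) R2=(0,0,0,0)
Op 2: merge R2<->R0 -> R2=(0,0,0,0) R0=(0,0,0,0)
Op 3: merge R2<->R1 -> R2=(0,0,0,0) R1=(0,0,0,0)
Op 4: merge R2<->R0 -> R2=(0,0,0,0) R0=(0,0,0,0)
Op 5: inc R1 by 4 -> R1=(0,4,0,0) value=4
Op 6: inc R2 by 3 -> R2=(0,0,3,0) value=3
Op 7: inc R0 by 3 -> R0=(3,0,0,0) value=3
Op 8: inc R1 by 4 -> R1=(0,8,0,0) value=8
Op 9: inc R3 by 2 -> R3=(0,0,0,2) value=2
Op 10: inc R1 by 5 -> R1=(0,13,0,0) value=13
Op 11: inc R1 by 5 -> R1=(0,18,0,0) value=18
Op 12: merge R0<->R2 -> R0=(3,0,3,0) R2=(3,0,3,0)

Answer: 6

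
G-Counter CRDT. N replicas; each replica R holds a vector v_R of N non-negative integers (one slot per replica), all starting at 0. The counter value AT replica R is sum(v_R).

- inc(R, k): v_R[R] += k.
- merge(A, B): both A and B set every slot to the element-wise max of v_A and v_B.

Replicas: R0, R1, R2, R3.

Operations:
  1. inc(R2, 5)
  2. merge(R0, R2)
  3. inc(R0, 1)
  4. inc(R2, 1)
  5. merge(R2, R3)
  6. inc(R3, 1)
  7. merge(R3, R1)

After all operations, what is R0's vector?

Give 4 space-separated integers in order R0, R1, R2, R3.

Op 1: inc R2 by 5 -> R2=(0,0,5,0) value=5
Op 2: merge R0<->R2 -> R0=(0,0,5,0) R2=(0,0,5,0)
Op 3: inc R0 by 1 -> R0=(1,0,5,0) value=6
Op 4: inc R2 by 1 -> R2=(0,0,6,0) value=6
Op 5: merge R2<->R3 -> R2=(0,0,6,0) R3=(0,0,6,0)
Op 6: inc R3 by 1 -> R3=(0,0,6,1) value=7
Op 7: merge R3<->R1 -> R3=(0,0,6,1) R1=(0,0,6,1)

Answer: 1 0 5 0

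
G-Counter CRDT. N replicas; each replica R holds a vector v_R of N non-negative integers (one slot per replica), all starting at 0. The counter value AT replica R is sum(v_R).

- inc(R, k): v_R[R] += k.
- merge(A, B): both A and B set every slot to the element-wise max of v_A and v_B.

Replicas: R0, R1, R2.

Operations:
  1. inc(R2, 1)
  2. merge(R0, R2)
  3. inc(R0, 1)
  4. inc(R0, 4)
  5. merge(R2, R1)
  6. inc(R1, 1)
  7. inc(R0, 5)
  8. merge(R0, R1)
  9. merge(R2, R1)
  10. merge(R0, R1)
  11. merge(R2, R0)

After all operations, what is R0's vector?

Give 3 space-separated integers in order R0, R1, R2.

Op 1: inc R2 by 1 -> R2=(0,0,1) value=1
Op 2: merge R0<->R2 -> R0=(0,0,1) R2=(0,0,1)
Op 3: inc R0 by 1 -> R0=(1,0,1) value=2
Op 4: inc R0 by 4 -> R0=(5,0,1) value=6
Op 5: merge R2<->R1 -> R2=(0,0,1) R1=(0,0,1)
Op 6: inc R1 by 1 -> R1=(0,1,1) value=2
Op 7: inc R0 by 5 -> R0=(10,0,1) value=11
Op 8: merge R0<->R1 -> R0=(10,1,1) R1=(10,1,1)
Op 9: merge R2<->R1 -> R2=(10,1,1) R1=(10,1,1)
Op 10: merge R0<->R1 -> R0=(10,1,1) R1=(10,1,1)
Op 11: merge R2<->R0 -> R2=(10,1,1) R0=(10,1,1)

Answer: 10 1 1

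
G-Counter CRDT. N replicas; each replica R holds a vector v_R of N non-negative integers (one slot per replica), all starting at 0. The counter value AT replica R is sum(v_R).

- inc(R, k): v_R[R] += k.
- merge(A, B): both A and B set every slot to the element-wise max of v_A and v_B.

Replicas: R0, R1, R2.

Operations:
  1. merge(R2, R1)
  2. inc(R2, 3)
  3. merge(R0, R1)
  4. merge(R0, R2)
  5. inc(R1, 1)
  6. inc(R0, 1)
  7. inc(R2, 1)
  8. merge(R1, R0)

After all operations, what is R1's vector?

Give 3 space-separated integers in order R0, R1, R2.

Op 1: merge R2<->R1 -> R2=(0,0,0) R1=(0,0,0)
Op 2: inc R2 by 3 -> R2=(0,0,3) value=3
Op 3: merge R0<->R1 -> R0=(0,0,0) R1=(0,0,0)
Op 4: merge R0<->R2 -> R0=(0,0,3) R2=(0,0,3)
Op 5: inc R1 by 1 -> R1=(0,1,0) value=1
Op 6: inc R0 by 1 -> R0=(1,0,3) value=4
Op 7: inc R2 by 1 -> R2=(0,0,4) value=4
Op 8: merge R1<->R0 -> R1=(1,1,3) R0=(1,1,3)

Answer: 1 1 3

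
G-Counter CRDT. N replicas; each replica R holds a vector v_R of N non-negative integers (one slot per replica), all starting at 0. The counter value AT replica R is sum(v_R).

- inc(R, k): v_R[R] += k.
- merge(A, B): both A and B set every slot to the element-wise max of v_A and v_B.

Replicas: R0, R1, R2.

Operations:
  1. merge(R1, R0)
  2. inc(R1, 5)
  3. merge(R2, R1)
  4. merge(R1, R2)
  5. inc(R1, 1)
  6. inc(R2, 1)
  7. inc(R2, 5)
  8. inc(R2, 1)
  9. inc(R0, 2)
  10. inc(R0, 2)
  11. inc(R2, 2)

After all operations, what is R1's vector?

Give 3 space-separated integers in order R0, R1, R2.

Answer: 0 6 0

Derivation:
Op 1: merge R1<->R0 -> R1=(0,0,0) R0=(0,0,0)
Op 2: inc R1 by 5 -> R1=(0,5,0) value=5
Op 3: merge R2<->R1 -> R2=(0,5,0) R1=(0,5,0)
Op 4: merge R1<->R2 -> R1=(0,5,0) R2=(0,5,0)
Op 5: inc R1 by 1 -> R1=(0,6,0) value=6
Op 6: inc R2 by 1 -> R2=(0,5,1) value=6
Op 7: inc R2 by 5 -> R2=(0,5,6) value=11
Op 8: inc R2 by 1 -> R2=(0,5,7) value=12
Op 9: inc R0 by 2 -> R0=(2,0,0) value=2
Op 10: inc R0 by 2 -> R0=(4,0,0) value=4
Op 11: inc R2 by 2 -> R2=(0,5,9) value=14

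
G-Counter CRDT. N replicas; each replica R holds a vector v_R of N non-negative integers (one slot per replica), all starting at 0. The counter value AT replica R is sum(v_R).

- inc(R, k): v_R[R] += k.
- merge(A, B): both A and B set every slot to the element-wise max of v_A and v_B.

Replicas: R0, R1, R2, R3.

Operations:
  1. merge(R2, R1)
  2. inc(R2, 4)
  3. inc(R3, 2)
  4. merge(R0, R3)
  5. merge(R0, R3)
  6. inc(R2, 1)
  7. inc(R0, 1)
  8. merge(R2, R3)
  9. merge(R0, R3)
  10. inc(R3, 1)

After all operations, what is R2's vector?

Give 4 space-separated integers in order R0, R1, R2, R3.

Answer: 0 0 5 2

Derivation:
Op 1: merge R2<->R1 -> R2=(0,0,0,0) R1=(0,0,0,0)
Op 2: inc R2 by 4 -> R2=(0,0,4,0) value=4
Op 3: inc R3 by 2 -> R3=(0,0,0,2) value=2
Op 4: merge R0<->R3 -> R0=(0,0,0,2) R3=(0,0,0,2)
Op 5: merge R0<->R3 -> R0=(0,0,0,2) R3=(0,0,0,2)
Op 6: inc R2 by 1 -> R2=(0,0,5,0) value=5
Op 7: inc R0 by 1 -> R0=(1,0,0,2) value=3
Op 8: merge R2<->R3 -> R2=(0,0,5,2) R3=(0,0,5,2)
Op 9: merge R0<->R3 -> R0=(1,0,5,2) R3=(1,0,5,2)
Op 10: inc R3 by 1 -> R3=(1,0,5,3) value=9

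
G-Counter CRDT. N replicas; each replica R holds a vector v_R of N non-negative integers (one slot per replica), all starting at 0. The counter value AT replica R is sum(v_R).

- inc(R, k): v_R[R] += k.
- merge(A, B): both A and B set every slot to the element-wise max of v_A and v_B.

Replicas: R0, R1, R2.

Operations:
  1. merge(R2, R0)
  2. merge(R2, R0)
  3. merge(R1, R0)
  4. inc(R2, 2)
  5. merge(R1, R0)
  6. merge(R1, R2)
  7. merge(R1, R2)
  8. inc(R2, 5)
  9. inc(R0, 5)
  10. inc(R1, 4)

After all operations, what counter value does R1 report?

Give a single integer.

Answer: 6

Derivation:
Op 1: merge R2<->R0 -> R2=(0,0,0) R0=(0,0,0)
Op 2: merge R2<->R0 -> R2=(0,0,0) R0=(0,0,0)
Op 3: merge R1<->R0 -> R1=(0,0,0) R0=(0,0,0)
Op 4: inc R2 by 2 -> R2=(0,0,2) value=2
Op 5: merge R1<->R0 -> R1=(0,0,0) R0=(0,0,0)
Op 6: merge R1<->R2 -> R1=(0,0,2) R2=(0,0,2)
Op 7: merge R1<->R2 -> R1=(0,0,2) R2=(0,0,2)
Op 8: inc R2 by 5 -> R2=(0,0,7) value=7
Op 9: inc R0 by 5 -> R0=(5,0,0) value=5
Op 10: inc R1 by 4 -> R1=(0,4,2) value=6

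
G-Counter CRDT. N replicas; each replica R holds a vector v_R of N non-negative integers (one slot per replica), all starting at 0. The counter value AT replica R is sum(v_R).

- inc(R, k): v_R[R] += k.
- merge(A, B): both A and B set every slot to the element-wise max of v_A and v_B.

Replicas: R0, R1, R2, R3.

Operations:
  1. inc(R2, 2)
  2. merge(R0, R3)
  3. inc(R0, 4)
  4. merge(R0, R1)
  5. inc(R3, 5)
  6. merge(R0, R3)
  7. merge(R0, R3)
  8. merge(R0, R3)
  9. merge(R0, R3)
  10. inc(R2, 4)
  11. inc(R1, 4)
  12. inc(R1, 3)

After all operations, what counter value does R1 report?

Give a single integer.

Answer: 11

Derivation:
Op 1: inc R2 by 2 -> R2=(0,0,2,0) value=2
Op 2: merge R0<->R3 -> R0=(0,0,0,0) R3=(0,0,0,0)
Op 3: inc R0 by 4 -> R0=(4,0,0,0) value=4
Op 4: merge R0<->R1 -> R0=(4,0,0,0) R1=(4,0,0,0)
Op 5: inc R3 by 5 -> R3=(0,0,0,5) value=5
Op 6: merge R0<->R3 -> R0=(4,0,0,5) R3=(4,0,0,5)
Op 7: merge R0<->R3 -> R0=(4,0,0,5) R3=(4,0,0,5)
Op 8: merge R0<->R3 -> R0=(4,0,0,5) R3=(4,0,0,5)
Op 9: merge R0<->R3 -> R0=(4,0,0,5) R3=(4,0,0,5)
Op 10: inc R2 by 4 -> R2=(0,0,6,0) value=6
Op 11: inc R1 by 4 -> R1=(4,4,0,0) value=8
Op 12: inc R1 by 3 -> R1=(4,7,0,0) value=11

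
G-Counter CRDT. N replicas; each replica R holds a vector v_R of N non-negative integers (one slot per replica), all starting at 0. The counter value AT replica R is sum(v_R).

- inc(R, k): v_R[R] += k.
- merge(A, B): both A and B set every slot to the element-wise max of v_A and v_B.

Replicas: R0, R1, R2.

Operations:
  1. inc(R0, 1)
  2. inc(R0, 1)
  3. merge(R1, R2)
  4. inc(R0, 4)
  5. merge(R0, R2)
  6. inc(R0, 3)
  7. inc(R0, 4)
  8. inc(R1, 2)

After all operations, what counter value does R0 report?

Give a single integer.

Answer: 13

Derivation:
Op 1: inc R0 by 1 -> R0=(1,0,0) value=1
Op 2: inc R0 by 1 -> R0=(2,0,0) value=2
Op 3: merge R1<->R2 -> R1=(0,0,0) R2=(0,0,0)
Op 4: inc R0 by 4 -> R0=(6,0,0) value=6
Op 5: merge R0<->R2 -> R0=(6,0,0) R2=(6,0,0)
Op 6: inc R0 by 3 -> R0=(9,0,0) value=9
Op 7: inc R0 by 4 -> R0=(13,0,0) value=13
Op 8: inc R1 by 2 -> R1=(0,2,0) value=2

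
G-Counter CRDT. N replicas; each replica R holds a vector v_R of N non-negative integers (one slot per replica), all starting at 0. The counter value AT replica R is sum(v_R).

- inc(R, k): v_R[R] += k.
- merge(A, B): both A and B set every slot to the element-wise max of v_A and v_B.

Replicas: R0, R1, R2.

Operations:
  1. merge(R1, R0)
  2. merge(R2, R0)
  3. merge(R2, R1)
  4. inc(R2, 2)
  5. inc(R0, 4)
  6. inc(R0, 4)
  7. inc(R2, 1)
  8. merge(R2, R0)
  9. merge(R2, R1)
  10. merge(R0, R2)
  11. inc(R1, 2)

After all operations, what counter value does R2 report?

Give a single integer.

Op 1: merge R1<->R0 -> R1=(0,0,0) R0=(0,0,0)
Op 2: merge R2<->R0 -> R2=(0,0,0) R0=(0,0,0)
Op 3: merge R2<->R1 -> R2=(0,0,0) R1=(0,0,0)
Op 4: inc R2 by 2 -> R2=(0,0,2) value=2
Op 5: inc R0 by 4 -> R0=(4,0,0) value=4
Op 6: inc R0 by 4 -> R0=(8,0,0) value=8
Op 7: inc R2 by 1 -> R2=(0,0,3) value=3
Op 8: merge R2<->R0 -> R2=(8,0,3) R0=(8,0,3)
Op 9: merge R2<->R1 -> R2=(8,0,3) R1=(8,0,3)
Op 10: merge R0<->R2 -> R0=(8,0,3) R2=(8,0,3)
Op 11: inc R1 by 2 -> R1=(8,2,3) value=13

Answer: 11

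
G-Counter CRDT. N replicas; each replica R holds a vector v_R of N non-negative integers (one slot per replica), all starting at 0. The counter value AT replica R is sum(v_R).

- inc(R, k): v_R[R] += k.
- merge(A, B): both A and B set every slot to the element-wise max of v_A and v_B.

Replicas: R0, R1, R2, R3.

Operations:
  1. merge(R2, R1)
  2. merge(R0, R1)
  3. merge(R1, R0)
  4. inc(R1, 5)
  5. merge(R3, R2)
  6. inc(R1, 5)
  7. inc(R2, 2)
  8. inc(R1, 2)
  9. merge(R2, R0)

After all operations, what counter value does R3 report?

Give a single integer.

Answer: 0

Derivation:
Op 1: merge R2<->R1 -> R2=(0,0,0,0) R1=(0,0,0,0)
Op 2: merge R0<->R1 -> R0=(0,0,0,0) R1=(0,0,0,0)
Op 3: merge R1<->R0 -> R1=(0,0,0,0) R0=(0,0,0,0)
Op 4: inc R1 by 5 -> R1=(0,5,0,0) value=5
Op 5: merge R3<->R2 -> R3=(0,0,0,0) R2=(0,0,0,0)
Op 6: inc R1 by 5 -> R1=(0,10,0,0) value=10
Op 7: inc R2 by 2 -> R2=(0,0,2,0) value=2
Op 8: inc R1 by 2 -> R1=(0,12,0,0) value=12
Op 9: merge R2<->R0 -> R2=(0,0,2,0) R0=(0,0,2,0)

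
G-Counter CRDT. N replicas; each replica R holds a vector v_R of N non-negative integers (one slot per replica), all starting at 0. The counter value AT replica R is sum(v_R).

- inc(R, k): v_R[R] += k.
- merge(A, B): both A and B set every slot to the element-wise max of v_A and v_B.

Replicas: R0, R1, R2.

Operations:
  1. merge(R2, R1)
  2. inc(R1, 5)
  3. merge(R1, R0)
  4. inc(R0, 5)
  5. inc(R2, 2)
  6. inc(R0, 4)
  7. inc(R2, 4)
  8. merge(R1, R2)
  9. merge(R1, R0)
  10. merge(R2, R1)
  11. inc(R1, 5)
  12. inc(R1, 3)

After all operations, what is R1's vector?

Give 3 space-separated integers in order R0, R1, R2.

Op 1: merge R2<->R1 -> R2=(0,0,0) R1=(0,0,0)
Op 2: inc R1 by 5 -> R1=(0,5,0) value=5
Op 3: merge R1<->R0 -> R1=(0,5,0) R0=(0,5,0)
Op 4: inc R0 by 5 -> R0=(5,5,0) value=10
Op 5: inc R2 by 2 -> R2=(0,0,2) value=2
Op 6: inc R0 by 4 -> R0=(9,5,0) value=14
Op 7: inc R2 by 4 -> R2=(0,0,6) value=6
Op 8: merge R1<->R2 -> R1=(0,5,6) R2=(0,5,6)
Op 9: merge R1<->R0 -> R1=(9,5,6) R0=(9,5,6)
Op 10: merge R2<->R1 -> R2=(9,5,6) R1=(9,5,6)
Op 11: inc R1 by 5 -> R1=(9,10,6) value=25
Op 12: inc R1 by 3 -> R1=(9,13,6) value=28

Answer: 9 13 6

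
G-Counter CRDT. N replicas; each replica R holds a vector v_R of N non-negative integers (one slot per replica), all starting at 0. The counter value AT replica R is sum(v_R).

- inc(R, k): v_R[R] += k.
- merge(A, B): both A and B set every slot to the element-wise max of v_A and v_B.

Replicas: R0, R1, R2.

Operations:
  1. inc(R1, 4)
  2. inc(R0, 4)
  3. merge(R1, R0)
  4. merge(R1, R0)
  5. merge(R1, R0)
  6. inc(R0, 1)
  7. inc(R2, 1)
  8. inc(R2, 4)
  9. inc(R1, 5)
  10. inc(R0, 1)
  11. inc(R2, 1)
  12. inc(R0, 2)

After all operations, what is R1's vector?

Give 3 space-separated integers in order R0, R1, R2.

Op 1: inc R1 by 4 -> R1=(0,4,0) value=4
Op 2: inc R0 by 4 -> R0=(4,0,0) value=4
Op 3: merge R1<->R0 -> R1=(4,4,0) R0=(4,4,0)
Op 4: merge R1<->R0 -> R1=(4,4,0) R0=(4,4,0)
Op 5: merge R1<->R0 -> R1=(4,4,0) R0=(4,4,0)
Op 6: inc R0 by 1 -> R0=(5,4,0) value=9
Op 7: inc R2 by 1 -> R2=(0,0,1) value=1
Op 8: inc R2 by 4 -> R2=(0,0,5) value=5
Op 9: inc R1 by 5 -> R1=(4,9,0) value=13
Op 10: inc R0 by 1 -> R0=(6,4,0) value=10
Op 11: inc R2 by 1 -> R2=(0,0,6) value=6
Op 12: inc R0 by 2 -> R0=(8,4,0) value=12

Answer: 4 9 0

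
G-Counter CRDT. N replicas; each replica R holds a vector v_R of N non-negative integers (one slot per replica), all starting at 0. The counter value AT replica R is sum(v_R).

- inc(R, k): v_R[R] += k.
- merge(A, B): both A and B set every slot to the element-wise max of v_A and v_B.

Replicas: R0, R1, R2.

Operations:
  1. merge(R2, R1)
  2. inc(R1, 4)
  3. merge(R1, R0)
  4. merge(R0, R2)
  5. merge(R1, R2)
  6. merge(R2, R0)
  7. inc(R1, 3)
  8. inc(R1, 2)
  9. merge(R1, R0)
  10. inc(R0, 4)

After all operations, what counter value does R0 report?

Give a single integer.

Op 1: merge R2<->R1 -> R2=(0,0,0) R1=(0,0,0)
Op 2: inc R1 by 4 -> R1=(0,4,0) value=4
Op 3: merge R1<->R0 -> R1=(0,4,0) R0=(0,4,0)
Op 4: merge R0<->R2 -> R0=(0,4,0) R2=(0,4,0)
Op 5: merge R1<->R2 -> R1=(0,4,0) R2=(0,4,0)
Op 6: merge R2<->R0 -> R2=(0,4,0) R0=(0,4,0)
Op 7: inc R1 by 3 -> R1=(0,7,0) value=7
Op 8: inc R1 by 2 -> R1=(0,9,0) value=9
Op 9: merge R1<->R0 -> R1=(0,9,0) R0=(0,9,0)
Op 10: inc R0 by 4 -> R0=(4,9,0) value=13

Answer: 13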